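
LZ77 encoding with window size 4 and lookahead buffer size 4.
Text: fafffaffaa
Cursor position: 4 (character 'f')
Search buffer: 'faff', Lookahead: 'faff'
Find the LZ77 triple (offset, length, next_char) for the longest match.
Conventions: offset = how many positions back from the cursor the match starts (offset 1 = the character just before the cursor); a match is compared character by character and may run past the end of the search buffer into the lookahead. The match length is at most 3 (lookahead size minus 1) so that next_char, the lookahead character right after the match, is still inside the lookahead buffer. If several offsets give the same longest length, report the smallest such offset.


Try each offset into the search buffer:
  offset=1 (pos 3, char 'f'): match length 1
  offset=2 (pos 2, char 'f'): match length 1
  offset=3 (pos 1, char 'a'): match length 0
  offset=4 (pos 0, char 'f'): match length 3
Longest match has length 3 at offset 4.
next_char = character at position 4 + 3 = 7 -> 'f'

Best match: offset=4, length=3 (matching 'faf' starting at position 0)
LZ77 triple: (4, 3, 'f')


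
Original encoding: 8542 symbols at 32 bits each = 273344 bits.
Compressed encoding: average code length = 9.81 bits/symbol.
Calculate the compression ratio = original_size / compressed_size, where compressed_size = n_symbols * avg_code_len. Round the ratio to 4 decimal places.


original_size = n_symbols * orig_bits = 8542 * 32 = 273344 bits
compressed_size = n_symbols * avg_code_len = 8542 * 9.81 = 83797.02 bits
ratio = original_size / compressed_size = 273344 / 83797.02 = 3.262

Compression ratio = 3.262


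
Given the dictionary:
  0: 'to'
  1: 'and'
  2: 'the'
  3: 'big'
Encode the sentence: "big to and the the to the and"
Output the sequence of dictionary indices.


Look up each word in the dictionary:
  'big' -> 3
  'to' -> 0
  'and' -> 1
  'the' -> 2
  'the' -> 2
  'to' -> 0
  'the' -> 2
  'and' -> 1

Encoded: [3, 0, 1, 2, 2, 0, 2, 1]


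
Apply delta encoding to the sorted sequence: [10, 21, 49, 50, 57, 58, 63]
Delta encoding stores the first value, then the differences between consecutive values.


First value: 10
Deltas:
  21 - 10 = 11
  49 - 21 = 28
  50 - 49 = 1
  57 - 50 = 7
  58 - 57 = 1
  63 - 58 = 5


Delta encoded: [10, 11, 28, 1, 7, 1, 5]


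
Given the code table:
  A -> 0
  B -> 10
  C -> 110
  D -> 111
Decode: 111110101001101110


Decoding:
111 -> D
110 -> C
10 -> B
10 -> B
0 -> A
110 -> C
111 -> D
0 -> A


Result: DCBBACDA


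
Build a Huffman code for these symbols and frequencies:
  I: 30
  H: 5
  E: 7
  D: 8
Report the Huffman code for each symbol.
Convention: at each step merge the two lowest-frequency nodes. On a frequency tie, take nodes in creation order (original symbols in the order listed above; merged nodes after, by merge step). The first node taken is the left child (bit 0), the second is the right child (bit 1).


Huffman tree construction:
Step 1: Merge H(5) + E(7) = 12
Step 2: Merge D(8) + (H+E)(12) = 20
Step 3: Merge (D+(H+E))(20) + I(30) = 50
Read each symbol's code off the tree from the root (left child = 0, right child = 1).

Codes:
  I: 1 (length 1)
  H: 010 (length 3)
  E: 011 (length 3)
  D: 00 (length 2)
Average code length: 82/50 = 1.6400 bits/symbol


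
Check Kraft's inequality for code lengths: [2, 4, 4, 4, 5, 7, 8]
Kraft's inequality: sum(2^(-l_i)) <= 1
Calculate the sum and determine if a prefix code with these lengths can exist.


Sum = 2^(-2) + 2^(-4) + 2^(-4) + 2^(-4) + 2^(-5) + 2^(-7) + 2^(-8)
    = 0.25 + 0.0625 + 0.0625 + 0.0625 + 0.03125 + 0.0078125 + 0.00390625
    = 123/256 = 0.48046875
Since 0.48046875 <= 1, Kraft's inequality IS satisfied.
A prefix code with these lengths CAN exist.

Kraft sum = 0.48046875. Satisfied.


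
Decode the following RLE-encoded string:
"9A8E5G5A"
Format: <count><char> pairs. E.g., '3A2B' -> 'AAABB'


Expanding each <count><char> pair:
  9A -> 'AAAAAAAAA'
  8E -> 'EEEEEEEE'
  5G -> 'GGGGG'
  5A -> 'AAAAA'

Decoded = AAAAAAAAAEEEEEEEEGGGGGAAAAA


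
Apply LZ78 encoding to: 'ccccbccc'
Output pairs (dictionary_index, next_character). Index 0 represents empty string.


LZ78 encoding steps:
Dictionary: {0: ''}
Step 1: w='' (idx 0), next='c' -> output (0, 'c'), add 'c' as idx 1
Step 2: w='c' (idx 1), next='c' -> output (1, 'c'), add 'cc' as idx 2
Step 3: w='c' (idx 1), next='b' -> output (1, 'b'), add 'cb' as idx 3
Step 4: w='cc' (idx 2), next='c' -> output (2, 'c'), add 'ccc' as idx 4


Encoded: [(0, 'c'), (1, 'c'), (1, 'b'), (2, 'c')]


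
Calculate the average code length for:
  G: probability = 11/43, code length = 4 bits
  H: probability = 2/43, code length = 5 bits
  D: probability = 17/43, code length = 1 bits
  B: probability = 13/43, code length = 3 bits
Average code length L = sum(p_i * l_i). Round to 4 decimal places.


Weighted contributions p_i * l_i:
  G: (11/43) * 4 = 44/43
  H: (2/43) * 5 = 10/43
  D: (17/43) * 1 = 17/43
  B: (13/43) * 3 = 39/43
Sum = (44 + 10 + 17 + 39)/43 = 110/43

L = 110/43 = 2.5581 bits/symbol


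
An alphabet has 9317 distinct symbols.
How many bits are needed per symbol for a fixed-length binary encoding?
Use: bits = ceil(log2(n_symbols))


log2(9317) = 13.1856
Bracket: 2^13 = 8192 < 9317 <= 2^14 = 16384
So ceil(log2(9317)) = 14

bits = ceil(log2(9317)) = ceil(13.1856) = 14 bits


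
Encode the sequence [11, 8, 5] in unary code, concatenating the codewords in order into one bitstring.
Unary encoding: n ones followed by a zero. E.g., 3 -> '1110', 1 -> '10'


Encode each number as n ones followed by a terminating 0:
  11 -> 111111111110 (12 bits)
  8 -> 111111110 (9 bits)
  5 -> 111110 (6 bits)
Total length = 12 + 9 + 6 = 27 bits.

Unary([11, 8, 5]) = 111111111110111111110111110 (27 bits)


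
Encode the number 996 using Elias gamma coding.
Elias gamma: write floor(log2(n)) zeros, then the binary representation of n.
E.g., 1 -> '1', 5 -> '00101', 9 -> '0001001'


num_bits = floor(log2(996)) + 1 = 10
leading_zeros = num_bits - 1 = 9
binary(996) = 1111100100

Elias gamma(996) = '000000000' + '1111100100' = 0000000001111100100 (19 bits)


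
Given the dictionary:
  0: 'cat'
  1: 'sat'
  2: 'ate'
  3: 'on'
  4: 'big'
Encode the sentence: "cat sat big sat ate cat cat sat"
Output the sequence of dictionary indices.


Look up each word in the dictionary:
  'cat' -> 0
  'sat' -> 1
  'big' -> 4
  'sat' -> 1
  'ate' -> 2
  'cat' -> 0
  'cat' -> 0
  'sat' -> 1

Encoded: [0, 1, 4, 1, 2, 0, 0, 1]


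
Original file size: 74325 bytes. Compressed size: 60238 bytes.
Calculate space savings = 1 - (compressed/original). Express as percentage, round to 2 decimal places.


ratio = compressed/original = 60238/74325 = 0.810468
savings = 1 - ratio = 1 - 0.810468 = 0.189532
as a percentage: 0.189532 * 100 = 18.95%

Space savings = 1 - 60238/74325 = 18.95%


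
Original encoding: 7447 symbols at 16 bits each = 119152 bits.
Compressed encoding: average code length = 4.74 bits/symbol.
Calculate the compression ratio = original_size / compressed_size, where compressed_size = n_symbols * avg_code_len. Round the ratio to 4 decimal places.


original_size = n_symbols * orig_bits = 7447 * 16 = 119152 bits
compressed_size = n_symbols * avg_code_len = 7447 * 4.74 = 35298.78 bits
ratio = original_size / compressed_size = 119152 / 35298.78 = 3.3755

Compression ratio = 3.3755


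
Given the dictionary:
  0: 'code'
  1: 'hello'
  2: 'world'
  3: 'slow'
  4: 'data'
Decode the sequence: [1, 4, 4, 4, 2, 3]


Look up each index in the dictionary:
  1 -> 'hello'
  4 -> 'data'
  4 -> 'data'
  4 -> 'data'
  2 -> 'world'
  3 -> 'slow'

Decoded: "hello data data data world slow"


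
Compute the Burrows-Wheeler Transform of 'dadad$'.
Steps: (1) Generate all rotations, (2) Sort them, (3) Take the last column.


Rotations (sorted):
  0: $dadad -> last char: d
  1: ad$dad -> last char: d
  2: adad$d -> last char: d
  3: d$dada -> last char: a
  4: dad$da -> last char: a
  5: dadad$ -> last char: $


BWT = dddaa$


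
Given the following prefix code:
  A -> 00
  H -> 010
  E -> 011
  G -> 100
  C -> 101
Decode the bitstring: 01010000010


Decoding step by step:
Bits 010 -> H
Bits 100 -> G
Bits 00 -> A
Bits 010 -> H


Decoded message: HGAH


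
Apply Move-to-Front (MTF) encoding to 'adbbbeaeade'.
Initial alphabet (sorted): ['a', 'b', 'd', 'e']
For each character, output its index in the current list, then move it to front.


MTF encoding:
'a': index 0 in ['a', 'b', 'd', 'e'] -> ['a', 'b', 'd', 'e']
'd': index 2 in ['a', 'b', 'd', 'e'] -> ['d', 'a', 'b', 'e']
'b': index 2 in ['d', 'a', 'b', 'e'] -> ['b', 'd', 'a', 'e']
'b': index 0 in ['b', 'd', 'a', 'e'] -> ['b', 'd', 'a', 'e']
'b': index 0 in ['b', 'd', 'a', 'e'] -> ['b', 'd', 'a', 'e']
'e': index 3 in ['b', 'd', 'a', 'e'] -> ['e', 'b', 'd', 'a']
'a': index 3 in ['e', 'b', 'd', 'a'] -> ['a', 'e', 'b', 'd']
'e': index 1 in ['a', 'e', 'b', 'd'] -> ['e', 'a', 'b', 'd']
'a': index 1 in ['e', 'a', 'b', 'd'] -> ['a', 'e', 'b', 'd']
'd': index 3 in ['a', 'e', 'b', 'd'] -> ['d', 'a', 'e', 'b']
'e': index 2 in ['d', 'a', 'e', 'b'] -> ['e', 'd', 'a', 'b']


Output: [0, 2, 2, 0, 0, 3, 3, 1, 1, 3, 2]


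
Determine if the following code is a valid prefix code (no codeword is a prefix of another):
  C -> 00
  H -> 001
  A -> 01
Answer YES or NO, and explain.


Checking each pair (does one codeword prefix another?):
  C='00' vs H='001': prefix -- VIOLATION

NO -- this is NOT a valid prefix code. C (00) is a prefix of H (001).


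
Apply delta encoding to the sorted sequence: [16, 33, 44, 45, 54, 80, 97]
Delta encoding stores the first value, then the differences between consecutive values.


First value: 16
Deltas:
  33 - 16 = 17
  44 - 33 = 11
  45 - 44 = 1
  54 - 45 = 9
  80 - 54 = 26
  97 - 80 = 17


Delta encoded: [16, 17, 11, 1, 9, 26, 17]


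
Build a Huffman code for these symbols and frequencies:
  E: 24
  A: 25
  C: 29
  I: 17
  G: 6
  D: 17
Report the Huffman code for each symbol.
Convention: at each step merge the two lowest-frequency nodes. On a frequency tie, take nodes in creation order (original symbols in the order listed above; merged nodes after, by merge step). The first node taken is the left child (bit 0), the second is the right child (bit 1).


Huffman tree construction:
Step 1: Merge G(6) + I(17) = 23
Step 2: Merge D(17) + (G+I)(23) = 40
Step 3: Merge E(24) + A(25) = 49
Step 4: Merge C(29) + (D+(G+I))(40) = 69
Step 5: Merge (E+A)(49) + (C+(D+(G+I)))(69) = 118
Read each symbol's code off the tree from the root (left child = 0, right child = 1).

Codes:
  E: 00 (length 2)
  A: 01 (length 2)
  C: 10 (length 2)
  I: 1111 (length 4)
  G: 1110 (length 4)
  D: 110 (length 3)
Average code length: 299/118 = 2.5339 bits/symbol


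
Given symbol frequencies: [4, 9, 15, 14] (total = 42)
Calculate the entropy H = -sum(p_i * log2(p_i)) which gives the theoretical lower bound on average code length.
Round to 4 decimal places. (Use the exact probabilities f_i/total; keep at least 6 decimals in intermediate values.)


Per-symbol terms -p_i * log2(p_i) with p_i = f_i/42:
  p = 4/42 = 0.095238: log2(p) = -3.392317, -p*log2(p) = 0.323078
  p = 9/42 = 0.214286: log2(p) = -2.222392, -p*log2(p) = 0.476227
  p = 15/42 = 0.357143: log2(p) = -1.485427, -p*log2(p) = 0.530510
  p = 14/42 = 0.333333: log2(p) = -1.584963, -p*log2(p) = 0.528321
H = 0.323078 + 0.476227 + 0.530510 + 0.528321 = 1.858136

H = 1.8581 bits/symbol


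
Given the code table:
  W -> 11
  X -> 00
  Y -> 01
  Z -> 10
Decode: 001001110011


Decoding:
00 -> X
10 -> Z
01 -> Y
11 -> W
00 -> X
11 -> W


Result: XZYWXW


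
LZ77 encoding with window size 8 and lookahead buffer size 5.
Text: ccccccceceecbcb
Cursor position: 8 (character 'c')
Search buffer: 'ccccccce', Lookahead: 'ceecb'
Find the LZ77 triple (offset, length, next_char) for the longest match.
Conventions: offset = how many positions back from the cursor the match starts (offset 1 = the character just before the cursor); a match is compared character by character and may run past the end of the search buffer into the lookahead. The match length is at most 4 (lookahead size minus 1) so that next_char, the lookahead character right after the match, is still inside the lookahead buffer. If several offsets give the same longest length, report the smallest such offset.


Try each offset into the search buffer:
  offset=1 (pos 7, char 'e'): match length 0
  offset=2 (pos 6, char 'c'): match length 2
  offset=3 (pos 5, char 'c'): match length 1
  offset=4 (pos 4, char 'c'): match length 1
  offset=5 (pos 3, char 'c'): match length 1
  offset=6 (pos 2, char 'c'): match length 1
  offset=7 (pos 1, char 'c'): match length 1
  offset=8 (pos 0, char 'c'): match length 1
Longest match has length 2 at offset 2.
next_char = character at position 8 + 2 = 10 -> 'e'

Best match: offset=2, length=2 (matching 'ce' starting at position 6)
LZ77 triple: (2, 2, 'e')


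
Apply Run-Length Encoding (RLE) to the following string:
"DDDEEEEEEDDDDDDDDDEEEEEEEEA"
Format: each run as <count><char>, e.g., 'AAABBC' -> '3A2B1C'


Scanning runs left to right:
  i=0: run of 'D' x 3 -> '3D'
  i=3: run of 'E' x 6 -> '6E'
  i=9: run of 'D' x 9 -> '9D'
  i=18: run of 'E' x 8 -> '8E'
  i=26: run of 'A' x 1 -> '1A'

RLE = 3D6E9D8E1A


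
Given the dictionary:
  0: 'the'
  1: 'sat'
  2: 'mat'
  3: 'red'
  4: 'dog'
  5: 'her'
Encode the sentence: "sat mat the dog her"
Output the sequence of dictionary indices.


Look up each word in the dictionary:
  'sat' -> 1
  'mat' -> 2
  'the' -> 0
  'dog' -> 4
  'her' -> 5

Encoded: [1, 2, 0, 4, 5]


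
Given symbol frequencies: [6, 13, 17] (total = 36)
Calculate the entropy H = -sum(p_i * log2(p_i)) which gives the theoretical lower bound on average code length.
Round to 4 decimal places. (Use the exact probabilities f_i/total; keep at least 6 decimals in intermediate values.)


Per-symbol terms -p_i * log2(p_i) with p_i = f_i/36:
  p = 6/36 = 0.166667: log2(p) = -2.584963, -p*log2(p) = 0.430827
  p = 13/36 = 0.361111: log2(p) = -1.469485, -p*log2(p) = 0.530647
  p = 17/36 = 0.472222: log2(p) = -1.082462, -p*log2(p) = 0.511163
H = 0.430827 + 0.530647 + 0.511163 = 1.472637

H = 1.4726 bits/symbol


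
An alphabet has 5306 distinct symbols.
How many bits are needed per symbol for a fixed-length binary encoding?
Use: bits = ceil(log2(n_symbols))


log2(5306) = 12.3734
Bracket: 2^12 = 4096 < 5306 <= 2^13 = 8192
So ceil(log2(5306)) = 13

bits = ceil(log2(5306)) = ceil(12.3734) = 13 bits


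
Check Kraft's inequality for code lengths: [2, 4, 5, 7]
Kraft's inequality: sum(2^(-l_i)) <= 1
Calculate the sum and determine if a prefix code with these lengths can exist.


Sum = 2^(-2) + 2^(-4) + 2^(-5) + 2^(-7)
    = 0.25 + 0.0625 + 0.03125 + 0.0078125
    = 45/128 = 0.3515625
Since 0.3515625 <= 1, Kraft's inequality IS satisfied.
A prefix code with these lengths CAN exist.

Kraft sum = 0.3515625. Satisfied.


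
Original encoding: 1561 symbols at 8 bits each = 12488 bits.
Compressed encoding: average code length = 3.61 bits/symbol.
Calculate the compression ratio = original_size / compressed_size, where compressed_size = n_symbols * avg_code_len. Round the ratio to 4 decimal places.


original_size = n_symbols * orig_bits = 1561 * 8 = 12488 bits
compressed_size = n_symbols * avg_code_len = 1561 * 3.61 = 5635.21 bits
ratio = original_size / compressed_size = 12488 / 5635.21 = 2.2161

Compression ratio = 2.2161


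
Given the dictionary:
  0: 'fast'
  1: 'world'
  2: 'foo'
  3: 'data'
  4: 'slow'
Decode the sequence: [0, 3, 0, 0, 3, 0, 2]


Look up each index in the dictionary:
  0 -> 'fast'
  3 -> 'data'
  0 -> 'fast'
  0 -> 'fast'
  3 -> 'data'
  0 -> 'fast'
  2 -> 'foo'

Decoded: "fast data fast fast data fast foo"


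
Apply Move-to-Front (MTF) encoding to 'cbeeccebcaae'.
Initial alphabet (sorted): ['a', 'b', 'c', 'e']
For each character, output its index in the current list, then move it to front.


MTF encoding:
'c': index 2 in ['a', 'b', 'c', 'e'] -> ['c', 'a', 'b', 'e']
'b': index 2 in ['c', 'a', 'b', 'e'] -> ['b', 'c', 'a', 'e']
'e': index 3 in ['b', 'c', 'a', 'e'] -> ['e', 'b', 'c', 'a']
'e': index 0 in ['e', 'b', 'c', 'a'] -> ['e', 'b', 'c', 'a']
'c': index 2 in ['e', 'b', 'c', 'a'] -> ['c', 'e', 'b', 'a']
'c': index 0 in ['c', 'e', 'b', 'a'] -> ['c', 'e', 'b', 'a']
'e': index 1 in ['c', 'e', 'b', 'a'] -> ['e', 'c', 'b', 'a']
'b': index 2 in ['e', 'c', 'b', 'a'] -> ['b', 'e', 'c', 'a']
'c': index 2 in ['b', 'e', 'c', 'a'] -> ['c', 'b', 'e', 'a']
'a': index 3 in ['c', 'b', 'e', 'a'] -> ['a', 'c', 'b', 'e']
'a': index 0 in ['a', 'c', 'b', 'e'] -> ['a', 'c', 'b', 'e']
'e': index 3 in ['a', 'c', 'b', 'e'] -> ['e', 'a', 'c', 'b']


Output: [2, 2, 3, 0, 2, 0, 1, 2, 2, 3, 0, 3]


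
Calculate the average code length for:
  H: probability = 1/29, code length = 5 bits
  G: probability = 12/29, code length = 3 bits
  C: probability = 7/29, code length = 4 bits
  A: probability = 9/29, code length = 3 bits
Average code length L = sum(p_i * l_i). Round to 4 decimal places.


Weighted contributions p_i * l_i:
  H: (1/29) * 5 = 5/29
  G: (12/29) * 3 = 36/29
  C: (7/29) * 4 = 28/29
  A: (9/29) * 3 = 27/29
Sum = (5 + 36 + 28 + 27)/29 = 96/29

L = 96/29 = 3.3103 bits/symbol


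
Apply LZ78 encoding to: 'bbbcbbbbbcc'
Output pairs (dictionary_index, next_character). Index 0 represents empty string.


LZ78 encoding steps:
Dictionary: {0: ''}
Step 1: w='' (idx 0), next='b' -> output (0, 'b'), add 'b' as idx 1
Step 2: w='b' (idx 1), next='b' -> output (1, 'b'), add 'bb' as idx 2
Step 3: w='' (idx 0), next='c' -> output (0, 'c'), add 'c' as idx 3
Step 4: w='bb' (idx 2), next='b' -> output (2, 'b'), add 'bbb' as idx 4
Step 5: w='bb' (idx 2), next='c' -> output (2, 'c'), add 'bbc' as idx 5
Step 6: w='c' (idx 3), end of input -> output (3, '')


Encoded: [(0, 'b'), (1, 'b'), (0, 'c'), (2, 'b'), (2, 'c'), (3, '')]


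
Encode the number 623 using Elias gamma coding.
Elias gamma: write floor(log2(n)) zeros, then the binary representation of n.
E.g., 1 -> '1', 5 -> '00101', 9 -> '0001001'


num_bits = floor(log2(623)) + 1 = 10
leading_zeros = num_bits - 1 = 9
binary(623) = 1001101111

Elias gamma(623) = '000000000' + '1001101111' = 0000000001001101111 (19 bits)


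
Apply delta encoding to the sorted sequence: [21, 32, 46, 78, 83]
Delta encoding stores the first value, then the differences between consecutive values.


First value: 21
Deltas:
  32 - 21 = 11
  46 - 32 = 14
  78 - 46 = 32
  83 - 78 = 5


Delta encoded: [21, 11, 14, 32, 5]


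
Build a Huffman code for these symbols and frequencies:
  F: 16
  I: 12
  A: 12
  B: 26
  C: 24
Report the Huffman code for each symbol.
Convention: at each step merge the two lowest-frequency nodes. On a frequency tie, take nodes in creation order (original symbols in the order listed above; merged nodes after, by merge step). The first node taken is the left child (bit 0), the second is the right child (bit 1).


Huffman tree construction:
Step 1: Merge I(12) + A(12) = 24
Step 2: Merge F(16) + C(24) = 40
Step 3: Merge (I+A)(24) + B(26) = 50
Step 4: Merge (F+C)(40) + ((I+A)+B)(50) = 90
Read each symbol's code off the tree from the root (left child = 0, right child = 1).

Codes:
  F: 00 (length 2)
  I: 100 (length 3)
  A: 101 (length 3)
  B: 11 (length 2)
  C: 01 (length 2)
Average code length: 204/90 = 2.2667 bits/symbol


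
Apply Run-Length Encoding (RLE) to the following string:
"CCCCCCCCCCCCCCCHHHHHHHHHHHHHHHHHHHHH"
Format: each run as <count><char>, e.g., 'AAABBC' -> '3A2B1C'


Scanning runs left to right:
  i=0: run of 'C' x 15 -> '15C'
  i=15: run of 'H' x 21 -> '21H'

RLE = 15C21H


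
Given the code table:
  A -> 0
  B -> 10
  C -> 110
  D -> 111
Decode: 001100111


Decoding:
0 -> A
0 -> A
110 -> C
0 -> A
111 -> D


Result: AACAD


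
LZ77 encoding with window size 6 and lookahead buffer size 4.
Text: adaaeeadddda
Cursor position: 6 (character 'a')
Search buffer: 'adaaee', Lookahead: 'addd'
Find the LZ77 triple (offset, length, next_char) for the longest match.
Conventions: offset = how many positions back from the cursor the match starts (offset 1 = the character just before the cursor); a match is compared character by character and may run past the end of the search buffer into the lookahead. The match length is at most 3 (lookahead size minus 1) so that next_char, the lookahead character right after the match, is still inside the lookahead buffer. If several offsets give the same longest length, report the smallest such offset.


Try each offset into the search buffer:
  offset=1 (pos 5, char 'e'): match length 0
  offset=2 (pos 4, char 'e'): match length 0
  offset=3 (pos 3, char 'a'): match length 1
  offset=4 (pos 2, char 'a'): match length 1
  offset=5 (pos 1, char 'd'): match length 0
  offset=6 (pos 0, char 'a'): match length 2
Longest match has length 2 at offset 6.
next_char = character at position 6 + 2 = 8 -> 'd'

Best match: offset=6, length=2 (matching 'ad' starting at position 0)
LZ77 triple: (6, 2, 'd')


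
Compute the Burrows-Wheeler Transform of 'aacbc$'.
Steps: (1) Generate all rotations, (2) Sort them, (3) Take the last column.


Rotations (sorted):
  0: $aacbc -> last char: c
  1: aacbc$ -> last char: $
  2: acbc$a -> last char: a
  3: bc$aac -> last char: c
  4: c$aacb -> last char: b
  5: cbc$aa -> last char: a


BWT = c$acba


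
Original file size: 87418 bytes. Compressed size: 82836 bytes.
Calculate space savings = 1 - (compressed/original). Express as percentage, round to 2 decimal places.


ratio = compressed/original = 82836/87418 = 0.947585
savings = 1 - ratio = 1 - 0.947585 = 0.052415
as a percentage: 0.052415 * 100 = 5.24%

Space savings = 1 - 82836/87418 = 5.24%


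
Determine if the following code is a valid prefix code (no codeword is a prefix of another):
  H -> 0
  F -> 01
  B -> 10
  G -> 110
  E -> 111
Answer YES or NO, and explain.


Checking each pair (does one codeword prefix another?):
  H='0' vs F='01': prefix -- VIOLATION

NO -- this is NOT a valid prefix code. H (0) is a prefix of F (01).


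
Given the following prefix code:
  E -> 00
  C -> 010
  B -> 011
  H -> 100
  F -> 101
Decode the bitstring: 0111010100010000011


Decoding step by step:
Bits 011 -> B
Bits 101 -> F
Bits 010 -> C
Bits 00 -> E
Bits 100 -> H
Bits 00 -> E
Bits 011 -> B


Decoded message: BFCEHEB


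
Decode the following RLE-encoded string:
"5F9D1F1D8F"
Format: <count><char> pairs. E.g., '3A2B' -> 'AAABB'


Expanding each <count><char> pair:
  5F -> 'FFFFF'
  9D -> 'DDDDDDDDD'
  1F -> 'F'
  1D -> 'D'
  8F -> 'FFFFFFFF'

Decoded = FFFFFDDDDDDDDDFDFFFFFFFF


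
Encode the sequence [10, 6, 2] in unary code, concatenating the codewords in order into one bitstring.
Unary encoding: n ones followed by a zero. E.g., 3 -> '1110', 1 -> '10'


Encode each number as n ones followed by a terminating 0:
  10 -> 11111111110 (11 bits)
  6 -> 1111110 (7 bits)
  2 -> 110 (3 bits)
Total length = 11 + 7 + 3 = 21 bits.

Unary([10, 6, 2]) = 111111111101111110110 (21 bits)


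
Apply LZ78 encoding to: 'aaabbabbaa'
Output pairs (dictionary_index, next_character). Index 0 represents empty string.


LZ78 encoding steps:
Dictionary: {0: ''}
Step 1: w='' (idx 0), next='a' -> output (0, 'a'), add 'a' as idx 1
Step 2: w='a' (idx 1), next='a' -> output (1, 'a'), add 'aa' as idx 2
Step 3: w='' (idx 0), next='b' -> output (0, 'b'), add 'b' as idx 3
Step 4: w='b' (idx 3), next='a' -> output (3, 'a'), add 'ba' as idx 4
Step 5: w='b' (idx 3), next='b' -> output (3, 'b'), add 'bb' as idx 5
Step 6: w='aa' (idx 2), end of input -> output (2, '')


Encoded: [(0, 'a'), (1, 'a'), (0, 'b'), (3, 'a'), (3, 'b'), (2, '')]


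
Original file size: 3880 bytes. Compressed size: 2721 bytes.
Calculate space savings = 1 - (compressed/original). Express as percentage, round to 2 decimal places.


ratio = compressed/original = 2721/3880 = 0.701289
savings = 1 - ratio = 1 - 0.701289 = 0.298711
as a percentage: 0.298711 * 100 = 29.87%

Space savings = 1 - 2721/3880 = 29.87%


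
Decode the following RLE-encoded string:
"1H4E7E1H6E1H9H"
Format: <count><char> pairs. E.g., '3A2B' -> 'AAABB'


Expanding each <count><char> pair:
  1H -> 'H'
  4E -> 'EEEE'
  7E -> 'EEEEEEE'
  1H -> 'H'
  6E -> 'EEEEEE'
  1H -> 'H'
  9H -> 'HHHHHHHHH'

Decoded = HEEEEEEEEEEEHEEEEEEHHHHHHHHHH


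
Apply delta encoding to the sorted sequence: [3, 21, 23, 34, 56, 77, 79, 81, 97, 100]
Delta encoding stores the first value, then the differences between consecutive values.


First value: 3
Deltas:
  21 - 3 = 18
  23 - 21 = 2
  34 - 23 = 11
  56 - 34 = 22
  77 - 56 = 21
  79 - 77 = 2
  81 - 79 = 2
  97 - 81 = 16
  100 - 97 = 3


Delta encoded: [3, 18, 2, 11, 22, 21, 2, 2, 16, 3]


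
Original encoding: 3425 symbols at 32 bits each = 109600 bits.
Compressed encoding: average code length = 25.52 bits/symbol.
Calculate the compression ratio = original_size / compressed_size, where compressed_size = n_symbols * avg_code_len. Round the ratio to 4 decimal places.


original_size = n_symbols * orig_bits = 3425 * 32 = 109600 bits
compressed_size = n_symbols * avg_code_len = 3425 * 25.52 = 87406.0 bits
ratio = original_size / compressed_size = 109600 / 87406.0 = 1.2539

Compression ratio = 1.2539


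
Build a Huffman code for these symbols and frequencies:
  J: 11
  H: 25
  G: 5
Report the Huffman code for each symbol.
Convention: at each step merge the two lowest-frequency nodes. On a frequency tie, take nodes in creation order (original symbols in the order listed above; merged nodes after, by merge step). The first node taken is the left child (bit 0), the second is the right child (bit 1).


Huffman tree construction:
Step 1: Merge G(5) + J(11) = 16
Step 2: Merge (G+J)(16) + H(25) = 41
Read each symbol's code off the tree from the root (left child = 0, right child = 1).

Codes:
  J: 01 (length 2)
  H: 1 (length 1)
  G: 00 (length 2)
Average code length: 57/41 = 1.3902 bits/symbol


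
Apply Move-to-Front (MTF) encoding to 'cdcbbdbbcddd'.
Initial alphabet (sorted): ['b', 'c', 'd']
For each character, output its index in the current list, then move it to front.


MTF encoding:
'c': index 1 in ['b', 'c', 'd'] -> ['c', 'b', 'd']
'd': index 2 in ['c', 'b', 'd'] -> ['d', 'c', 'b']
'c': index 1 in ['d', 'c', 'b'] -> ['c', 'd', 'b']
'b': index 2 in ['c', 'd', 'b'] -> ['b', 'c', 'd']
'b': index 0 in ['b', 'c', 'd'] -> ['b', 'c', 'd']
'd': index 2 in ['b', 'c', 'd'] -> ['d', 'b', 'c']
'b': index 1 in ['d', 'b', 'c'] -> ['b', 'd', 'c']
'b': index 0 in ['b', 'd', 'c'] -> ['b', 'd', 'c']
'c': index 2 in ['b', 'd', 'c'] -> ['c', 'b', 'd']
'd': index 2 in ['c', 'b', 'd'] -> ['d', 'c', 'b']
'd': index 0 in ['d', 'c', 'b'] -> ['d', 'c', 'b']
'd': index 0 in ['d', 'c', 'b'] -> ['d', 'c', 'b']


Output: [1, 2, 1, 2, 0, 2, 1, 0, 2, 2, 0, 0]


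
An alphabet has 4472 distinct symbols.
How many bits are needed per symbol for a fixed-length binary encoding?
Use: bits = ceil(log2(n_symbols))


log2(4472) = 12.1267
Bracket: 2^12 = 4096 < 4472 <= 2^13 = 8192
So ceil(log2(4472)) = 13

bits = ceil(log2(4472)) = ceil(12.1267) = 13 bits


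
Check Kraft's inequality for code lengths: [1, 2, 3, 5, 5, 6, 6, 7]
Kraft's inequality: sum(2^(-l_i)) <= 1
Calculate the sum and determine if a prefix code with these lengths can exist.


Sum = 2^(-1) + 2^(-2) + 2^(-3) + 2^(-5) + 2^(-5) + 2^(-6) + 2^(-6) + 2^(-7)
    = 0.5 + 0.25 + 0.125 + 0.03125 + 0.03125 + 0.015625 + 0.015625 + 0.0078125
    = 125/128 = 0.9765625
Since 0.9765625 <= 1, Kraft's inequality IS satisfied.
A prefix code with these lengths CAN exist.

Kraft sum = 0.9765625. Satisfied.


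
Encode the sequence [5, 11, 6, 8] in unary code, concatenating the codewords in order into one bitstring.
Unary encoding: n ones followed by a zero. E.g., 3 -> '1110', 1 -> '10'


Encode each number as n ones followed by a terminating 0:
  5 -> 111110 (6 bits)
  11 -> 111111111110 (12 bits)
  6 -> 1111110 (7 bits)
  8 -> 111111110 (9 bits)
Total length = 6 + 12 + 7 + 9 = 34 bits.

Unary([5, 11, 6, 8]) = 1111101111111111101111110111111110 (34 bits)


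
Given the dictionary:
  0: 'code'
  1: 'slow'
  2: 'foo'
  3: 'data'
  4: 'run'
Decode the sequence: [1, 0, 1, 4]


Look up each index in the dictionary:
  1 -> 'slow'
  0 -> 'code'
  1 -> 'slow'
  4 -> 'run'

Decoded: "slow code slow run"


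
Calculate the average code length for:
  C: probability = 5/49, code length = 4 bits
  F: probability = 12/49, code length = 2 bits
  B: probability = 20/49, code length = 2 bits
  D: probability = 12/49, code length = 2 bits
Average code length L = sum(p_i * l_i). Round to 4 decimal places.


Weighted contributions p_i * l_i:
  C: (5/49) * 4 = 20/49
  F: (12/49) * 2 = 24/49
  B: (20/49) * 2 = 40/49
  D: (12/49) * 2 = 24/49
Sum = (20 + 24 + 40 + 24)/49 = 108/49

L = 108/49 = 2.2041 bits/symbol


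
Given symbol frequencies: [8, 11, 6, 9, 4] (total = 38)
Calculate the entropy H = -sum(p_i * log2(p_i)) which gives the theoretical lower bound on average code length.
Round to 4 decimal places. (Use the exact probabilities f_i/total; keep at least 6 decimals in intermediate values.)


Per-symbol terms -p_i * log2(p_i) with p_i = f_i/38:
  p = 8/38 = 0.210526: log2(p) = -2.247928, -p*log2(p) = 0.473248
  p = 11/38 = 0.289474: log2(p) = -1.788496, -p*log2(p) = 0.517722
  p = 6/38 = 0.157895: log2(p) = -2.662965, -p*log2(p) = 0.420468
  p = 9/38 = 0.236842: log2(p) = -2.078003, -p*log2(p) = 0.492158
  p = 4/38 = 0.105263: log2(p) = -3.247928, -p*log2(p) = 0.341887
H = 0.473248 + 0.517722 + 0.420468 + 0.492158 + 0.341887 = 2.245483

H = 2.2455 bits/symbol


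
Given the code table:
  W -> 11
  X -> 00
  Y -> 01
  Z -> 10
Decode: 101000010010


Decoding:
10 -> Z
10 -> Z
00 -> X
01 -> Y
00 -> X
10 -> Z


Result: ZZXYXZ


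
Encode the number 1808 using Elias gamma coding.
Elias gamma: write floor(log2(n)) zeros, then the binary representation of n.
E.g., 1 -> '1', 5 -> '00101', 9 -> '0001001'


num_bits = floor(log2(1808)) + 1 = 11
leading_zeros = num_bits - 1 = 10
binary(1808) = 11100010000

Elias gamma(1808) = '0000000000' + '11100010000' = 000000000011100010000 (21 bits)


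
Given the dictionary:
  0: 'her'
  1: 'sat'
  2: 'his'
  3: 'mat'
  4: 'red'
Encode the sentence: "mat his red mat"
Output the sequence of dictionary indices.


Look up each word in the dictionary:
  'mat' -> 3
  'his' -> 2
  'red' -> 4
  'mat' -> 3

Encoded: [3, 2, 4, 3]


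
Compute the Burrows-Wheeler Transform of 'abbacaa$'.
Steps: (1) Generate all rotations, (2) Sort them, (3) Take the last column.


Rotations (sorted):
  0: $abbacaa -> last char: a
  1: a$abbaca -> last char: a
  2: aa$abbac -> last char: c
  3: abbacaa$ -> last char: $
  4: acaa$abb -> last char: b
  5: bacaa$ab -> last char: b
  6: bbacaa$a -> last char: a
  7: caa$abba -> last char: a


BWT = aac$bbaa


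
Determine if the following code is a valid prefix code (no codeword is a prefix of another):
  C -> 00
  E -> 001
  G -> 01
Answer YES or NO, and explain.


Checking each pair (does one codeword prefix another?):
  C='00' vs E='001': prefix -- VIOLATION

NO -- this is NOT a valid prefix code. C (00) is a prefix of E (001).


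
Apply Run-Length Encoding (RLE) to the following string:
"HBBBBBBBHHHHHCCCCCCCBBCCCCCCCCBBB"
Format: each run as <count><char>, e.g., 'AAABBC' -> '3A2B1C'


Scanning runs left to right:
  i=0: run of 'H' x 1 -> '1H'
  i=1: run of 'B' x 7 -> '7B'
  i=8: run of 'H' x 5 -> '5H'
  i=13: run of 'C' x 7 -> '7C'
  i=20: run of 'B' x 2 -> '2B'
  i=22: run of 'C' x 8 -> '8C'
  i=30: run of 'B' x 3 -> '3B'

RLE = 1H7B5H7C2B8C3B


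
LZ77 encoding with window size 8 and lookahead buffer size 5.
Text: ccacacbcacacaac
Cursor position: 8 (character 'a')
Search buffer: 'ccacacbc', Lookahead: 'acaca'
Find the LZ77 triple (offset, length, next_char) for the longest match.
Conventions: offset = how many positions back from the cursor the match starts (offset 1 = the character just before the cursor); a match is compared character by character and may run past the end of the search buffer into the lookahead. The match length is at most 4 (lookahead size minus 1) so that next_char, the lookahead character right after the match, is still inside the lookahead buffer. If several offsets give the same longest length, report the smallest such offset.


Try each offset into the search buffer:
  offset=1 (pos 7, char 'c'): match length 0
  offset=2 (pos 6, char 'b'): match length 0
  offset=3 (pos 5, char 'c'): match length 0
  offset=4 (pos 4, char 'a'): match length 2
  offset=5 (pos 3, char 'c'): match length 0
  offset=6 (pos 2, char 'a'): match length 4
  offset=7 (pos 1, char 'c'): match length 0
  offset=8 (pos 0, char 'c'): match length 0
Longest match has length 4 at offset 6.
next_char = character at position 8 + 4 = 12 -> 'a'

Best match: offset=6, length=4 (matching 'acac' starting at position 2)
LZ77 triple: (6, 4, 'a')


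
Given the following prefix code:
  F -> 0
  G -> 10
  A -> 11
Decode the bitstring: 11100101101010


Decoding step by step:
Bits 11 -> A
Bits 10 -> G
Bits 0 -> F
Bits 10 -> G
Bits 11 -> A
Bits 0 -> F
Bits 10 -> G
Bits 10 -> G


Decoded message: AGFGAFGG


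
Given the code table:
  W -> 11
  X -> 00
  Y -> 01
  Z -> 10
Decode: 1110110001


Decoding:
11 -> W
10 -> Z
11 -> W
00 -> X
01 -> Y


Result: WZWXY


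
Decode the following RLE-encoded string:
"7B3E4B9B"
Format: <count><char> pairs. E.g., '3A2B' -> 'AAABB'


Expanding each <count><char> pair:
  7B -> 'BBBBBBB'
  3E -> 'EEE'
  4B -> 'BBBB'
  9B -> 'BBBBBBBBB'

Decoded = BBBBBBBEEEBBBBBBBBBBBBB


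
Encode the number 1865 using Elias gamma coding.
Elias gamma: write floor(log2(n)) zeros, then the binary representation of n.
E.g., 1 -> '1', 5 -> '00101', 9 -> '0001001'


num_bits = floor(log2(1865)) + 1 = 11
leading_zeros = num_bits - 1 = 10
binary(1865) = 11101001001

Elias gamma(1865) = '0000000000' + '11101001001' = 000000000011101001001 (21 bits)


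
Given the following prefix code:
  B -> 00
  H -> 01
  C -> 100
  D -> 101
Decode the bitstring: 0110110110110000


Decoding step by step:
Bits 01 -> H
Bits 101 -> D
Bits 101 -> D
Bits 101 -> D
Bits 100 -> C
Bits 00 -> B


Decoded message: HDDDCB


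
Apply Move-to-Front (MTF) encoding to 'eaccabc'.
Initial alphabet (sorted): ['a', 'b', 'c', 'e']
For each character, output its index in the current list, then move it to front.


MTF encoding:
'e': index 3 in ['a', 'b', 'c', 'e'] -> ['e', 'a', 'b', 'c']
'a': index 1 in ['e', 'a', 'b', 'c'] -> ['a', 'e', 'b', 'c']
'c': index 3 in ['a', 'e', 'b', 'c'] -> ['c', 'a', 'e', 'b']
'c': index 0 in ['c', 'a', 'e', 'b'] -> ['c', 'a', 'e', 'b']
'a': index 1 in ['c', 'a', 'e', 'b'] -> ['a', 'c', 'e', 'b']
'b': index 3 in ['a', 'c', 'e', 'b'] -> ['b', 'a', 'c', 'e']
'c': index 2 in ['b', 'a', 'c', 'e'] -> ['c', 'b', 'a', 'e']


Output: [3, 1, 3, 0, 1, 3, 2]


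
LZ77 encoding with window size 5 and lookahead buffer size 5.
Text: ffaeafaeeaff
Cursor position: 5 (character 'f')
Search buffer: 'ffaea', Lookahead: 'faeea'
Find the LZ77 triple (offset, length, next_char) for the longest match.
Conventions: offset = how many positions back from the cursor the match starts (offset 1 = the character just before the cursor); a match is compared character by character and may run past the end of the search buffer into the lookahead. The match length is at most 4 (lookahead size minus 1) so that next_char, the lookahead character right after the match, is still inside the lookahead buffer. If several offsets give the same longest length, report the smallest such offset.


Try each offset into the search buffer:
  offset=1 (pos 4, char 'a'): match length 0
  offset=2 (pos 3, char 'e'): match length 0
  offset=3 (pos 2, char 'a'): match length 0
  offset=4 (pos 1, char 'f'): match length 3
  offset=5 (pos 0, char 'f'): match length 1
Longest match has length 3 at offset 4.
next_char = character at position 5 + 3 = 8 -> 'e'

Best match: offset=4, length=3 (matching 'fae' starting at position 1)
LZ77 triple: (4, 3, 'e')


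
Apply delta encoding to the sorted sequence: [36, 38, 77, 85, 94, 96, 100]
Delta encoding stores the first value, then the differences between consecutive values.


First value: 36
Deltas:
  38 - 36 = 2
  77 - 38 = 39
  85 - 77 = 8
  94 - 85 = 9
  96 - 94 = 2
  100 - 96 = 4


Delta encoded: [36, 2, 39, 8, 9, 2, 4]


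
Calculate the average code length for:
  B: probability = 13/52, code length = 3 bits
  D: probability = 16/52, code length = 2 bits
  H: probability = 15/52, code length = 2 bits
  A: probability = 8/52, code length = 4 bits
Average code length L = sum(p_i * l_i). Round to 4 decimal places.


Weighted contributions p_i * l_i:
  B: (13/52) * 3 = 39/52
  D: (16/52) * 2 = 32/52
  H: (15/52) * 2 = 30/52
  A: (8/52) * 4 = 32/52
Sum = (39 + 32 + 30 + 32)/52 = 133/52

L = 133/52 = 2.5577 bits/symbol


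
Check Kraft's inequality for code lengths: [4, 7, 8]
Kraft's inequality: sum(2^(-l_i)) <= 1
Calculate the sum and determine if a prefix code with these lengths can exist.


Sum = 2^(-4) + 2^(-7) + 2^(-8)
    = 0.0625 + 0.0078125 + 0.00390625
    = 19/256 = 0.07421875
Since 0.07421875 <= 1, Kraft's inequality IS satisfied.
A prefix code with these lengths CAN exist.

Kraft sum = 0.07421875. Satisfied.


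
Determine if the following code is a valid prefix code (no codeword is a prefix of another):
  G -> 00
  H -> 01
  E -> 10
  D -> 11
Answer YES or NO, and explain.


Checking each pair (does one codeword prefix another?):
  G='00' vs H='01': no prefix
  G='00' vs E='10': no prefix
  G='00' vs D='11': no prefix
  H='01' vs G='00': no prefix
  H='01' vs E='10': no prefix
  H='01' vs D='11': no prefix
  E='10' vs G='00': no prefix
  E='10' vs H='01': no prefix
  E='10' vs D='11': no prefix
  D='11' vs G='00': no prefix
  D='11' vs H='01': no prefix
  D='11' vs E='10': no prefix
No violation found over all pairs.

YES -- this is a valid prefix code. No codeword is a prefix of any other codeword.


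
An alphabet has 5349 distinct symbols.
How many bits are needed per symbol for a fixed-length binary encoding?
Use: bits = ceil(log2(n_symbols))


log2(5349) = 12.3851
Bracket: 2^12 = 4096 < 5349 <= 2^13 = 8192
So ceil(log2(5349)) = 13

bits = ceil(log2(5349)) = ceil(12.3851) = 13 bits


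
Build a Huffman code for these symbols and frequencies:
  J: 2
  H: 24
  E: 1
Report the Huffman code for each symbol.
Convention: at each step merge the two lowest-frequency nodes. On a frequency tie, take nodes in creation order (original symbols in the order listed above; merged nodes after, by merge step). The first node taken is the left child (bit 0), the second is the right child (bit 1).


Huffman tree construction:
Step 1: Merge E(1) + J(2) = 3
Step 2: Merge (E+J)(3) + H(24) = 27
Read each symbol's code off the tree from the root (left child = 0, right child = 1).

Codes:
  J: 01 (length 2)
  H: 1 (length 1)
  E: 00 (length 2)
Average code length: 30/27 = 1.1111 bits/symbol


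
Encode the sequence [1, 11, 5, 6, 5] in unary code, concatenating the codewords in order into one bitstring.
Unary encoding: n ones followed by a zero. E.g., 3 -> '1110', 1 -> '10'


Encode each number as n ones followed by a terminating 0:
  1 -> 10 (2 bits)
  11 -> 111111111110 (12 bits)
  5 -> 111110 (6 bits)
  6 -> 1111110 (7 bits)
  5 -> 111110 (6 bits)
Total length = 2 + 12 + 6 + 7 + 6 = 33 bits.

Unary([1, 11, 5, 6, 5]) = 101111111111101111101111110111110 (33 bits)


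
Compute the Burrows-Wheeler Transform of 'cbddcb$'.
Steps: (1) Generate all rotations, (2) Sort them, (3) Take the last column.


Rotations (sorted):
  0: $cbddcb -> last char: b
  1: b$cbddc -> last char: c
  2: bddcb$c -> last char: c
  3: cb$cbdd -> last char: d
  4: cbddcb$ -> last char: $
  5: dcb$cbd -> last char: d
  6: ddcb$cb -> last char: b


BWT = bccd$db


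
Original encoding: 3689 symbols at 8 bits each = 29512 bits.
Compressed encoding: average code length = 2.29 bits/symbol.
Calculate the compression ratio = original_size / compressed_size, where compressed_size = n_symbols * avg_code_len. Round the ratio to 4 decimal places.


original_size = n_symbols * orig_bits = 3689 * 8 = 29512 bits
compressed_size = n_symbols * avg_code_len = 3689 * 2.29 = 8447.81 bits
ratio = original_size / compressed_size = 29512 / 8447.81 = 3.4934

Compression ratio = 3.4934
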